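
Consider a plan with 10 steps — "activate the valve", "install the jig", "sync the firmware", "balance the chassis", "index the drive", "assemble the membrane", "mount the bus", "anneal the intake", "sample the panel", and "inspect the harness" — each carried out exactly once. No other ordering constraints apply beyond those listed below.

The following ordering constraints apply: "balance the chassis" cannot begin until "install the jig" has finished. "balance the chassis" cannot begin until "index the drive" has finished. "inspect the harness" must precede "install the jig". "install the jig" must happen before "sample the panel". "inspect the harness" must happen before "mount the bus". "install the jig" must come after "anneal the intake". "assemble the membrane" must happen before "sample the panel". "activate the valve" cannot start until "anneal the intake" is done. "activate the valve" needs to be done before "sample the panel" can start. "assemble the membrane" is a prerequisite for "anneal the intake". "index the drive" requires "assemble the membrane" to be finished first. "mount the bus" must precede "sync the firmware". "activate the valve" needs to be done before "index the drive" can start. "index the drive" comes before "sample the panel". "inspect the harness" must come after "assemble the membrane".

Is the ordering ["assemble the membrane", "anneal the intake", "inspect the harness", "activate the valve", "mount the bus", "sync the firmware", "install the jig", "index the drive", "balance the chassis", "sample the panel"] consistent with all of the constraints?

Yes

Going through the constraints one by one, each required predecessor appears earlier in the sequence than its dependent — e.g. "assemble the membrane" (position 1) is before "sample the panel" (position 10), as required.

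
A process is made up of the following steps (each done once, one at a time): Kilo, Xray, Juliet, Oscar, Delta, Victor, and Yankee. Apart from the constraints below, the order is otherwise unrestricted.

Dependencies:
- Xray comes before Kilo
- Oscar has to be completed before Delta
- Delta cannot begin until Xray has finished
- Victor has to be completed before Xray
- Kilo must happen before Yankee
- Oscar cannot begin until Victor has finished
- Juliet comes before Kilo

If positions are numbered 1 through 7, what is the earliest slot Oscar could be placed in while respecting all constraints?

2

Working backwards through the constraints from Oscar, its only required predecessor is Victor.
With 1 mandatory predecessor, the earliest Oscar can sit is position 1+1 = 2, and placing just that one first achieves it.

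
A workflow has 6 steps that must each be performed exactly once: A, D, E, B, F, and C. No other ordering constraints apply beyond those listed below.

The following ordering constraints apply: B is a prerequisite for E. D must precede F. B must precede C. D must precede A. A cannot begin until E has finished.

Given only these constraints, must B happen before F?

No

B and F are not related by any chain of constraints.
A valid ordering placing F before B exists, so the answer is no.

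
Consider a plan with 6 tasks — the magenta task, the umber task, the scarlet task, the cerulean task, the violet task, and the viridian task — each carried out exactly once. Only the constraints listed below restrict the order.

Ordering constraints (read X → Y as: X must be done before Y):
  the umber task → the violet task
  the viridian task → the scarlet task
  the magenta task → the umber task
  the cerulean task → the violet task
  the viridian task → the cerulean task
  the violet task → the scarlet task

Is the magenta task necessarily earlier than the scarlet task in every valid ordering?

Tracing the constraints gives a chain: the magenta task → the umber task → the violet task → the scarlet task.
So the magenta task must precede the scarlet task in any valid ordering.

Yes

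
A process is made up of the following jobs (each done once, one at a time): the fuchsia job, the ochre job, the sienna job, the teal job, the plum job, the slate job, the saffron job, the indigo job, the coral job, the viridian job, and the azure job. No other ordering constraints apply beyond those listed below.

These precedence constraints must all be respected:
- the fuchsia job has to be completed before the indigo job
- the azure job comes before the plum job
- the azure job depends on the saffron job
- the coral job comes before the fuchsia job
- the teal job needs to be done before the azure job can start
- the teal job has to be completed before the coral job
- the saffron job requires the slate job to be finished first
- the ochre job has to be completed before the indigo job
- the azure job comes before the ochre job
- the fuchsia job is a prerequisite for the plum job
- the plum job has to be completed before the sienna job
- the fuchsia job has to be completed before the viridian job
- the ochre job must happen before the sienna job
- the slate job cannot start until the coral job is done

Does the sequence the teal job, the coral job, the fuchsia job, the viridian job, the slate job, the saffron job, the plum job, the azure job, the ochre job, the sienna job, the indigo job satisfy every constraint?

No

Here the azure job comes after the plum job.
Since the azure job is required before the plum job, the ordering is invalid.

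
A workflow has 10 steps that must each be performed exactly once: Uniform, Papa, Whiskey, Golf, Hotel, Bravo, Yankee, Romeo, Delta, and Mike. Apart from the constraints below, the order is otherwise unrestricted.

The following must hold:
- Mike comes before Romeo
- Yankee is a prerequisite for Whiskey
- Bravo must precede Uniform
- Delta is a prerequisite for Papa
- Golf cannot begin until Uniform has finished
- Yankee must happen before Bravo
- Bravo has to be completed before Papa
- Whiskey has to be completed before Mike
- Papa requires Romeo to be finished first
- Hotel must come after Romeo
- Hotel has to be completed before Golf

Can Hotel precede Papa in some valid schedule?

Yes

Nothing in the constraints forces Papa before Hotel — there is no chain from Papa to Hotel.
So a valid ordering placing Hotel earlier than Papa exists.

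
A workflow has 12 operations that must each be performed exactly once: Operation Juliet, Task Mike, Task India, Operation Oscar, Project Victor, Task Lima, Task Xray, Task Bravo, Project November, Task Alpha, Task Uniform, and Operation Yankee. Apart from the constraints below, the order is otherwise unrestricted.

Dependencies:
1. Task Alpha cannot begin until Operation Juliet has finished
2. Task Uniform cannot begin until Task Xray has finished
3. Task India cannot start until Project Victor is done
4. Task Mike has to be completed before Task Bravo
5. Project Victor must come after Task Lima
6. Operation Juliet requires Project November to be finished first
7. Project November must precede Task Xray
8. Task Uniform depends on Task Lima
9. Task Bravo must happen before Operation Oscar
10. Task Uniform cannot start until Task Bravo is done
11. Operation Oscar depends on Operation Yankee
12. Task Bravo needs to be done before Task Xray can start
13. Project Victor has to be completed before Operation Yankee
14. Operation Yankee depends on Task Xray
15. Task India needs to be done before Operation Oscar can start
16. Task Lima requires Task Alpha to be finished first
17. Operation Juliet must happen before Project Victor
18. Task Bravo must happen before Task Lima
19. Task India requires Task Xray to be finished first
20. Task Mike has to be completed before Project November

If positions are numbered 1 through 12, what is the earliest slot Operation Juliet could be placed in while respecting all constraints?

The operations that are forced before Operation Juliet, directly or transitively, are Task Mike, Project November. That's 2 operations.
So at minimum 2 operations come before Operation Juliet, putting Operation Juliet no earlier than position 3. That position is achievable by scheduling exactly those predecessors first.

3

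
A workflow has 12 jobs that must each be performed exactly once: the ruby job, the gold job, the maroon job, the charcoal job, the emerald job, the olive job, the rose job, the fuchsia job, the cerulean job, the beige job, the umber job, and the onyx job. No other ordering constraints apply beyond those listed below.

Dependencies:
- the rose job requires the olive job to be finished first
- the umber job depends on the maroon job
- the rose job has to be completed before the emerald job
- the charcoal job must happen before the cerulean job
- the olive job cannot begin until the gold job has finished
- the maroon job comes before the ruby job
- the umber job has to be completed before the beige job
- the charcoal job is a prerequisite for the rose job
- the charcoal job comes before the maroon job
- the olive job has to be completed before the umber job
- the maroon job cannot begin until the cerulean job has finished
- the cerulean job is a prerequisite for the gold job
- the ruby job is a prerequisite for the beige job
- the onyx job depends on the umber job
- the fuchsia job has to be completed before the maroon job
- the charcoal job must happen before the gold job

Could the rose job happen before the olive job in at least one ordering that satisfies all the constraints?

There is a dependency chain the olive job → the rose job, so the rose job always comes after the olive job.
So no valid ordering can have the rose job before the olive job.

No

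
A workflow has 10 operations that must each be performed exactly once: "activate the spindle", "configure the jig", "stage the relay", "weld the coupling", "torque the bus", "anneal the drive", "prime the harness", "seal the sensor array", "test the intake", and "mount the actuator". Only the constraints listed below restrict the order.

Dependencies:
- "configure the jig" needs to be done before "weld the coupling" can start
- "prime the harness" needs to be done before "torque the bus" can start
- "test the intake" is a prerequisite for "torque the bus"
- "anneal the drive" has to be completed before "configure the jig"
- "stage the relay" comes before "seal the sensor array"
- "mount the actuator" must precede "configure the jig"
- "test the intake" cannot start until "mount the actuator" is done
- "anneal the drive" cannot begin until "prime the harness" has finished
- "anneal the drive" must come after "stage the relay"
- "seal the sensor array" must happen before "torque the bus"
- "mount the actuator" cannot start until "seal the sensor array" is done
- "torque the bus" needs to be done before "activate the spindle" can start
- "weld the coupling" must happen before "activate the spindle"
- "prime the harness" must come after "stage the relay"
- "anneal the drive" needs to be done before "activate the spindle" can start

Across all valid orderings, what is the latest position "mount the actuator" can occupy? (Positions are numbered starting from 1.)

Every operation that must follow "mount the actuator" has to come after it. Tracing all chains starting from "mount the actuator", those operations are: "activate the spindle", "configure the jig", "weld the coupling", "torque the bus", "test the intake" — 5 in total.
With 5 mandatory successors out of 10 operations total, the latest slot for "mount the actuator" is 10−5 = 5, and it's reachable by doing all non-successors before "mount the actuator".

5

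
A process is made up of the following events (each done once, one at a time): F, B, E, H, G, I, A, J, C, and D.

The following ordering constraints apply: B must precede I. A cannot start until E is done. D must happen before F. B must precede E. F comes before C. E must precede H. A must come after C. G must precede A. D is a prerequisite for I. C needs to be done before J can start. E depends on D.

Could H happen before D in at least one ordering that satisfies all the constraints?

No

The constraints give a chain D → E → H, which forces D before H.
Hence H can never be scheduled before D.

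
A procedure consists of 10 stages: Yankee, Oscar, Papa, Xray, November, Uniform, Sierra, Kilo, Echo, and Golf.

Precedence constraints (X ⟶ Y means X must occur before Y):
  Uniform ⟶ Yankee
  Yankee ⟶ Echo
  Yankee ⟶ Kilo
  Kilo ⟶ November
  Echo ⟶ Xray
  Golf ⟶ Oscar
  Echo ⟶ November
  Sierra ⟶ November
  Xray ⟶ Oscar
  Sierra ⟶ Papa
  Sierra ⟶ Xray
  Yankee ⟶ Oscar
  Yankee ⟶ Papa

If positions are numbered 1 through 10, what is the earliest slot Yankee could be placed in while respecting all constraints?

The only stage forced before Yankee (directly or transitively) is Uniform.
So at minimum 1 stage comes before Yankee, putting Yankee no earlier than position 2. That position is achievable by scheduling exactly that predecessor first.

2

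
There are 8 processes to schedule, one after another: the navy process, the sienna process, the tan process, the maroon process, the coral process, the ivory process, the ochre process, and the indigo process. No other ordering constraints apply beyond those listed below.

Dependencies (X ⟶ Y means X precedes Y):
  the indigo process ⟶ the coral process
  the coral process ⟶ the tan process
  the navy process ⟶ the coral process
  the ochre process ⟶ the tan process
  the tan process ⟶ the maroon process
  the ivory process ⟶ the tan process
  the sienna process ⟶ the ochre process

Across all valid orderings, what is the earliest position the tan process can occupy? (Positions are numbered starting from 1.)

Working backwards through the constraints from the tan process, its full set of required predecessors is the navy process, the sienna process, the coral process, the ivory process, the ochre process, the indigo process — 6 of them.
So at minimum 6 processes come before the tan process, putting the tan process no earlier than position 7. That position is achievable by scheduling exactly those predecessors first.

7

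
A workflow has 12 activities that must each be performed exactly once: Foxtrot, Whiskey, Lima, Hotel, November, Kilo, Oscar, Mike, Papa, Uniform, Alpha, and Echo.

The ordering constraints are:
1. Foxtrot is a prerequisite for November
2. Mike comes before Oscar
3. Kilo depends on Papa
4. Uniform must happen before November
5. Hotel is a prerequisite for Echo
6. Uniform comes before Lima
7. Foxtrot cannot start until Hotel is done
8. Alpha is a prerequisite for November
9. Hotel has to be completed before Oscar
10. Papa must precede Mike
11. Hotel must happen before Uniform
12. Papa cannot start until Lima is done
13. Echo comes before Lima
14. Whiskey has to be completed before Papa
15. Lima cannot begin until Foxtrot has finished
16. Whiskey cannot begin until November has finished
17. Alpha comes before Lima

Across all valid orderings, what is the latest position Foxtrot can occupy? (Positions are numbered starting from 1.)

5

Following every chain forward from Foxtrot, the activities that must come later are Whiskey, Lima, November, Kilo, Oscar, Mike, Papa — 7 of them.
With 7 mandatory successors out of 12 activities total, the latest slot for Foxtrot is 12−7 = 5, and it's reachable by doing all non-successors before Foxtrot.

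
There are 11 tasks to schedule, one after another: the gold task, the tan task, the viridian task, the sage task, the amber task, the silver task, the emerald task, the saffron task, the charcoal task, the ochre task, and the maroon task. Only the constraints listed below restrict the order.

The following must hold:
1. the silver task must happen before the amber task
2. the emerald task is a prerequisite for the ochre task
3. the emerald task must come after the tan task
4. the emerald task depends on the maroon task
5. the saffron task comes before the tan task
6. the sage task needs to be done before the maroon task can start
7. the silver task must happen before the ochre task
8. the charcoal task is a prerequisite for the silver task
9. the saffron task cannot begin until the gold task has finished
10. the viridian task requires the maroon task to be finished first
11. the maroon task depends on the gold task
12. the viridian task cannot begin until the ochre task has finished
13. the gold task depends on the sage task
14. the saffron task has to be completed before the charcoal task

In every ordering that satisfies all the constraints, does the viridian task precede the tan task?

No

The constraints actually force the tan task before the viridian task (via the tan task → the emerald task → the ochre task → the viridian task), not the other way around.
So the viridian task never precedes the tan task.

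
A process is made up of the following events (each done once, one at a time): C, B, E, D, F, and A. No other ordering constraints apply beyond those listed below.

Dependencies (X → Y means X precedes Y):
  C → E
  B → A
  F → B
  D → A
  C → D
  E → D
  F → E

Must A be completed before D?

No

There is a chain D → A, which puts D before A.
So A does not have to come before D — it cannot.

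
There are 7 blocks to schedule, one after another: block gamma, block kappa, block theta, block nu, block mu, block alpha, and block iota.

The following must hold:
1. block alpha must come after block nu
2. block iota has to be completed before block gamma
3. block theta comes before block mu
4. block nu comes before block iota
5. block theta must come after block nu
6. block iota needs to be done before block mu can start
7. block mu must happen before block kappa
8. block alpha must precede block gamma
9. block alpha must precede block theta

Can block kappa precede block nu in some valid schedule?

No

Following block nu → block theta → block mu → block kappa, block nu must precede block kappa in every valid ordering.
So no valid ordering can have block kappa before block nu.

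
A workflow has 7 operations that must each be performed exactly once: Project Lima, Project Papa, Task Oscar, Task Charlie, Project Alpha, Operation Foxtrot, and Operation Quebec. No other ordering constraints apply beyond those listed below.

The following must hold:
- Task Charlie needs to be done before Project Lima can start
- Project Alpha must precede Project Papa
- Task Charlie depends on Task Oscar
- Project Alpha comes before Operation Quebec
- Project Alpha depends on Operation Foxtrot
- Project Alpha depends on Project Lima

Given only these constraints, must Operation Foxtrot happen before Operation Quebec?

Yes

Following the dependencies: Operation Foxtrot → Project Alpha → Operation Quebec.
So Operation Foxtrot must precede Operation Quebec in any valid ordering.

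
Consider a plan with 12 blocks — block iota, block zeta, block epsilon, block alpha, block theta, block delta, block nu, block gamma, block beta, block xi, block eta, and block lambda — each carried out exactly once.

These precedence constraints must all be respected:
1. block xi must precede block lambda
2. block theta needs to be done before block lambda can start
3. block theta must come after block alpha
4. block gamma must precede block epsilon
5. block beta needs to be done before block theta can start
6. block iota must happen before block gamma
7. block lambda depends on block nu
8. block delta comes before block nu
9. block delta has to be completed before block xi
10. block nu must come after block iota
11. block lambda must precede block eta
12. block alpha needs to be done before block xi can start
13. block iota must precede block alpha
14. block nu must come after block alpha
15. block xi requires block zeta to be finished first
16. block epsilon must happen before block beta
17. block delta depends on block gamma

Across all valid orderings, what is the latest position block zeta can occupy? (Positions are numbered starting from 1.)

9

The blocks that are forced after block zeta, directly or by a chain of constraints, are block xi, block eta, block lambda. That's 3 blocks.
With 3 mandatory successors out of 12 blocks total, the latest slot for block zeta is 12−3 = 9, and it's reachable by doing all non-successors before block zeta.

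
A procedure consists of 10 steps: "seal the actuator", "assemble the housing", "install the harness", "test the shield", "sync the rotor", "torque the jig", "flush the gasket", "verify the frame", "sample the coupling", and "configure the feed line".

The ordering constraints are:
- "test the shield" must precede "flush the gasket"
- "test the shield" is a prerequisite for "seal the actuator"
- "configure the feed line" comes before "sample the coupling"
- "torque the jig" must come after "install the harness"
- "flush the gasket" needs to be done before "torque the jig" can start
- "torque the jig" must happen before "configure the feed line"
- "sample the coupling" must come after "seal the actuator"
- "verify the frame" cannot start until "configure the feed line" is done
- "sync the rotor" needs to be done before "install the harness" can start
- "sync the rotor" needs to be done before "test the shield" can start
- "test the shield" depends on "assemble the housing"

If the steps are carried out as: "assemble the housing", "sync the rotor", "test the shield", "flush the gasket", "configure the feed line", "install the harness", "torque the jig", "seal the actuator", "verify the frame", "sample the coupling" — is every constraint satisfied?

The sequence places "configure the feed line" ahead of "torque the jig".
Since "torque the jig" is required before "configure the feed line", the ordering is invalid.

No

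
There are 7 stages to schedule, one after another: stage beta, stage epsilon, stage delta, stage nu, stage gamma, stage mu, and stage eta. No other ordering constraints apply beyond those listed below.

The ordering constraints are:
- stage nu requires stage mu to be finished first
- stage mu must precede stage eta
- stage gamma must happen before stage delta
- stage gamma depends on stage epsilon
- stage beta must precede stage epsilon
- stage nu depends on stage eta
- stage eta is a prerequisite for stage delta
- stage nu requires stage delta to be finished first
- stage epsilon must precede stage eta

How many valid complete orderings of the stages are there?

The stages with no prerequisites are stage beta, stage mu; any of them can be placed first.
Systematically extending each partial ordering one stage at a time and counting, there are 7 complete orderings.

7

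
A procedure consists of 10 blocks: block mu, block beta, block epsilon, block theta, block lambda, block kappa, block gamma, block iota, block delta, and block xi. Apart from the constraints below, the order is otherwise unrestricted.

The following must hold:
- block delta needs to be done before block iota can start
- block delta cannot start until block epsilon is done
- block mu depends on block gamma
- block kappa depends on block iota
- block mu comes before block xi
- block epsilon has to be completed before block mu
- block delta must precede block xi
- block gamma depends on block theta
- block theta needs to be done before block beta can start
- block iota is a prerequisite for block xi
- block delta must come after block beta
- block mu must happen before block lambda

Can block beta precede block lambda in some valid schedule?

Yes

Nothing in the constraints forces block lambda before block beta — there is no chain from block lambda to block beta.
That means at least one valid schedule has block beta before block lambda.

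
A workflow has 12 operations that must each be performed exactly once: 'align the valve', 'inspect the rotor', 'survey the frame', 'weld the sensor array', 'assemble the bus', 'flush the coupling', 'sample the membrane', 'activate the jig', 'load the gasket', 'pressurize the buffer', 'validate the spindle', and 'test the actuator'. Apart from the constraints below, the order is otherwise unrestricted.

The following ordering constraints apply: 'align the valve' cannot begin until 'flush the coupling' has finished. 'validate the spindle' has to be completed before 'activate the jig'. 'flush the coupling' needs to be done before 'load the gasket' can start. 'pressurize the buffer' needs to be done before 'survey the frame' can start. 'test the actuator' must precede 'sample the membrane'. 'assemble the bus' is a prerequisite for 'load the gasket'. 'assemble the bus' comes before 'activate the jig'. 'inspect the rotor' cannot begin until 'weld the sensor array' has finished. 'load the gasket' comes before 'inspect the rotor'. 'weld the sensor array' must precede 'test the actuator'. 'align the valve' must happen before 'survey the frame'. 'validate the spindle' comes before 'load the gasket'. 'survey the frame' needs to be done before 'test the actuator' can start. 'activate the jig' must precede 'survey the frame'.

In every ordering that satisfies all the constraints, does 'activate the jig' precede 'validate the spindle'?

No

In fact the dependencies run the other way: 'validate the spindle' → 'activate the jig'.
So 'activate the jig' never precedes 'validate the spindle'.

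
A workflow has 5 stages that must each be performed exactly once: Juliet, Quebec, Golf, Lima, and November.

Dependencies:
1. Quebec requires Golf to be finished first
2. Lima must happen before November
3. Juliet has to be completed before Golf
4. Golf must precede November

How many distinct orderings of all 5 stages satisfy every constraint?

The stages with no prerequisites are Juliet, Lima; any of them can be placed first.
Counting all ways to extend the partial order to a total order gives 7.

7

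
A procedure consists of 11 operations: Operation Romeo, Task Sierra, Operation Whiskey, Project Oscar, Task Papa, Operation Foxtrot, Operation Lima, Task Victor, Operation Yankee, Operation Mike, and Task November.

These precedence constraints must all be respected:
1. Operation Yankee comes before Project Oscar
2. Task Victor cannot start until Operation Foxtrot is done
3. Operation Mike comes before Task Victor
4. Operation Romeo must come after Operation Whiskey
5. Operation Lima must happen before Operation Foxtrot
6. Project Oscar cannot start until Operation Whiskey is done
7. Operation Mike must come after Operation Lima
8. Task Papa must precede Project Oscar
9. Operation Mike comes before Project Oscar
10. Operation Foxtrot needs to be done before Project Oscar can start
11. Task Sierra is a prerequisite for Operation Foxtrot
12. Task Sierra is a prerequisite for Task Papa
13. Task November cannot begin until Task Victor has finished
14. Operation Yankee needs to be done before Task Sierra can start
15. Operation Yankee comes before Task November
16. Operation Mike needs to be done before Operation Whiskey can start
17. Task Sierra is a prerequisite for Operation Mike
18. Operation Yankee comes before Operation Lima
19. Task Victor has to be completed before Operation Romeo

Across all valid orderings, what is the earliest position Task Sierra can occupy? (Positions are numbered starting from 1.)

Working backwards through the constraints from Task Sierra, its only required predecessor is Operation Yankee.
So at minimum 1 operation comes before Task Sierra, putting Task Sierra no earlier than position 2. That position is achievable by scheduling exactly that predecessor first.

2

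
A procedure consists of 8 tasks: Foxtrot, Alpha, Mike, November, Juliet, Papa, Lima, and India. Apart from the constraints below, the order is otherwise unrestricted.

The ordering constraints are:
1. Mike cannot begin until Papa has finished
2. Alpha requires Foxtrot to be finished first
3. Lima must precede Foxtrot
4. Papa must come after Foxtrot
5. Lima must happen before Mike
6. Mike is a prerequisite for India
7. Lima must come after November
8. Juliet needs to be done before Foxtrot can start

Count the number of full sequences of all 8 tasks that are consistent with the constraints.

12

2 tasks have no prerequisites (November, Juliet), so any of them could come first.
Systematically extending each partial ordering one task at a time and counting, there are 12 complete orderings.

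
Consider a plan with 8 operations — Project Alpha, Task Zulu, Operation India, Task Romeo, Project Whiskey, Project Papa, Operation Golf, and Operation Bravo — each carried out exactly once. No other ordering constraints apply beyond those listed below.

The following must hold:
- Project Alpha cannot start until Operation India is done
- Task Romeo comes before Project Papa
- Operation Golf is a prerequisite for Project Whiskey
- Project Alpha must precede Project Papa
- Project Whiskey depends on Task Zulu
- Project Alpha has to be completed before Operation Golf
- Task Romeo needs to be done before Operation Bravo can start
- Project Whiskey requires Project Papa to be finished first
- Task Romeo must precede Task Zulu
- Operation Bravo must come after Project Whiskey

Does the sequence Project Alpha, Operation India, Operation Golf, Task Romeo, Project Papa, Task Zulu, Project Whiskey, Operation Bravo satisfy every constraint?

No

In the proposed order, Project Alpha appears before Operation India.
That contradicts the constraint that Operation India must precede Project Alpha.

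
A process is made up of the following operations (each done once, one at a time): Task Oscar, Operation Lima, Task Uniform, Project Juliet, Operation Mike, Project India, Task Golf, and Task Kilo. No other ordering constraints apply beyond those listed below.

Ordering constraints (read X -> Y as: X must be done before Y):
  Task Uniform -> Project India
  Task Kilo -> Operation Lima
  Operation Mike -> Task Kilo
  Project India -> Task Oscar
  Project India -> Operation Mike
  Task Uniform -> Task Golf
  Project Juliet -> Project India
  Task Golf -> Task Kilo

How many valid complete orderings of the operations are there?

32

The operations with no prerequisites are Task Uniform, Project Juliet; any of them can be placed first.
Counting all ways to extend the partial order to a total order gives 32.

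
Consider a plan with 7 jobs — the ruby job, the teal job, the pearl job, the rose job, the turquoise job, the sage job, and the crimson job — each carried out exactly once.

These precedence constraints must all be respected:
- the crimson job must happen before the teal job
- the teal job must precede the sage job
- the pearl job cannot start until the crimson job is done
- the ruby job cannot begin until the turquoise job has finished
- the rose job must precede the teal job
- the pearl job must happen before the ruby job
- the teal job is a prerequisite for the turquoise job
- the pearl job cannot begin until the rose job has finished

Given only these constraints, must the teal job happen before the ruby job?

Tracing the constraints gives a chain: the teal job → the turquoise job → the ruby job.
That forces the teal job before the ruby job in every valid schedule.

Yes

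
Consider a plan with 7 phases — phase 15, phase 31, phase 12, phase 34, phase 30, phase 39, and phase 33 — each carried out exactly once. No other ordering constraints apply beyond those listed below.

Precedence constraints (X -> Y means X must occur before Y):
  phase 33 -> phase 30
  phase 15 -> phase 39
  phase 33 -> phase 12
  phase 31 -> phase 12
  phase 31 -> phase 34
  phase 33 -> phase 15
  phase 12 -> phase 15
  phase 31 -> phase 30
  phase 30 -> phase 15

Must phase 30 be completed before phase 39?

Yes

Following the dependencies: phase 30 → phase 15 → phase 39.
Hence phase 30 necessarily comes before phase 39.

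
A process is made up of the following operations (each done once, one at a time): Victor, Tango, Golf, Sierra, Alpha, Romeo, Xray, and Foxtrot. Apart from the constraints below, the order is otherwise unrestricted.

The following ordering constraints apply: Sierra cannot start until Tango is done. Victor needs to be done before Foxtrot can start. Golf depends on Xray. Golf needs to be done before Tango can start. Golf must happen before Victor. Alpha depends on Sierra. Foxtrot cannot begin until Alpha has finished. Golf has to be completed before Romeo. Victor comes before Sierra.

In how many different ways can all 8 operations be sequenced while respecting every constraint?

Only Xray has no prerequisites, so it must go first.
Counting all ways to extend the partial order to a total order gives 12.

12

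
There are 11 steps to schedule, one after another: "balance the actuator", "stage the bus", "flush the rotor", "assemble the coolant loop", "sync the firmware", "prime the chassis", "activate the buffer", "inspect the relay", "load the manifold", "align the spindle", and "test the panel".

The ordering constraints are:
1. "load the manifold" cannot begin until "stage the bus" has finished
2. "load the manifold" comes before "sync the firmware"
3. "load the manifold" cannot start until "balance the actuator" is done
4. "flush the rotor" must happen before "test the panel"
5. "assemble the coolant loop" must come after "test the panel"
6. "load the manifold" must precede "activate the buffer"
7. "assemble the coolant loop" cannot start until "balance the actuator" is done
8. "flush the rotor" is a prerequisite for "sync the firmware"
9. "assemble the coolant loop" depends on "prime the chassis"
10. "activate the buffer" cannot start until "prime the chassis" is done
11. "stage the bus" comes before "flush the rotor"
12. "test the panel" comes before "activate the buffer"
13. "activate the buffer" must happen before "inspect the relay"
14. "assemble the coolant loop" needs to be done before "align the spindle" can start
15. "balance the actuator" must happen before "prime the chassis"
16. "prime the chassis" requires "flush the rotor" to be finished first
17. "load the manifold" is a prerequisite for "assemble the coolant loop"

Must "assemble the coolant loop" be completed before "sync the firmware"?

Nothing in the constraints links "assemble the coolant loop" and "sync the firmware"; they are unordered relative to each other.
There exist valid orderings with "sync the firmware" before "assemble the coolant loop", so "assemble the coolant loop" is not required to come first.

No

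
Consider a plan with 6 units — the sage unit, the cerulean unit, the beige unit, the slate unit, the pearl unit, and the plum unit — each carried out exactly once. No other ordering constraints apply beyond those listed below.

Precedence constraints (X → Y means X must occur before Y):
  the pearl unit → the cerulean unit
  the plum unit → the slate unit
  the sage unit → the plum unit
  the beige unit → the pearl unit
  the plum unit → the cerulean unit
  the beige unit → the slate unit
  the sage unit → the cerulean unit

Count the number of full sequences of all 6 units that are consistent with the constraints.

15

2 units have no prerequisites (the sage unit, the beige unit), so any of them could come first.
Enumerating by repeatedly choosing an available unit (one whose prerequisites are all placed) gives 15 distinct complete orderings.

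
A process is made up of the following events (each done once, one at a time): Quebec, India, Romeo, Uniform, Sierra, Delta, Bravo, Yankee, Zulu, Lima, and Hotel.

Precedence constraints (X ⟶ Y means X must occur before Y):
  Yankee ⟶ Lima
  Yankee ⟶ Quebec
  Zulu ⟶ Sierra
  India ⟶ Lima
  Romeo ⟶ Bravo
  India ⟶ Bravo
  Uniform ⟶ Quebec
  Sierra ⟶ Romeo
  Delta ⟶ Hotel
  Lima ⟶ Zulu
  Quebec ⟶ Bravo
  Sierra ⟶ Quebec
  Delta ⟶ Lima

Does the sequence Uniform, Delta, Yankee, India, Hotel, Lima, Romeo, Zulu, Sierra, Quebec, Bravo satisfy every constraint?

In the proposed order, Romeo appears before Sierra.
That contradicts the constraint that Sierra must precede Romeo.

No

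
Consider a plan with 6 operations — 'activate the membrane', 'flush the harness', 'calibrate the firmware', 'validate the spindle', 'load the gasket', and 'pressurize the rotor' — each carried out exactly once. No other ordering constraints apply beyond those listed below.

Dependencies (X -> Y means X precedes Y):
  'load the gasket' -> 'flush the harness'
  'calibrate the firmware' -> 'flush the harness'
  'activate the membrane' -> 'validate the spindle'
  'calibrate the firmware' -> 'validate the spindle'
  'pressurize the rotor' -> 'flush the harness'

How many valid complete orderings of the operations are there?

70

4 operations have no prerequisites ('activate the membrane', 'calibrate the firmware', 'load the gasket', 'pressurize the rotor'), so any of them could come first.
Counting all ways to extend the partial order to a total order gives 70.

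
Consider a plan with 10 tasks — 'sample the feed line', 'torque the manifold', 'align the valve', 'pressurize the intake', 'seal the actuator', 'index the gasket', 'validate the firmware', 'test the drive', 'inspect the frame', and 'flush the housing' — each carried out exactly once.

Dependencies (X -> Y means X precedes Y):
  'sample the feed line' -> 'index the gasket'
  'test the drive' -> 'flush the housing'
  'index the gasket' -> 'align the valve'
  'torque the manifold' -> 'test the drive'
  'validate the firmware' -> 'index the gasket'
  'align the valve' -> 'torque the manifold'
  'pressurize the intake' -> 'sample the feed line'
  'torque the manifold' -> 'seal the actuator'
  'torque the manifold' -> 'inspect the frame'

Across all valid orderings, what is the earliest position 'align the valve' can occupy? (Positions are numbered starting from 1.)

5

The tasks that are forced before 'align the valve', directly or transitively, are 'sample the feed line', 'pressurize the intake', 'index the gasket', 'validate the firmware'. That's 4 tasks.
With 4 mandatory predecessors, the earliest 'align the valve' can sit is position 4+1 = 5, and placing just those 4 first achieves it.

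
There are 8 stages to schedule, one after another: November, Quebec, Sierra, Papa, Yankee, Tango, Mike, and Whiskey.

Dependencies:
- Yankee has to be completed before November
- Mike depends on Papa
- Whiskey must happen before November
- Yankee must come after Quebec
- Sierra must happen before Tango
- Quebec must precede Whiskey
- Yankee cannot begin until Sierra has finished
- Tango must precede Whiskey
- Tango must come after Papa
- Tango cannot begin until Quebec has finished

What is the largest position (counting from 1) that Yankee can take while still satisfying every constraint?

Following the constraints forward from Yankee, its only required successor is November.
With 1 mandatory successor out of 8 stages total, the latest slot for Yankee is 8−1 = 7, and it's reachable by doing all non-successors before Yankee.

7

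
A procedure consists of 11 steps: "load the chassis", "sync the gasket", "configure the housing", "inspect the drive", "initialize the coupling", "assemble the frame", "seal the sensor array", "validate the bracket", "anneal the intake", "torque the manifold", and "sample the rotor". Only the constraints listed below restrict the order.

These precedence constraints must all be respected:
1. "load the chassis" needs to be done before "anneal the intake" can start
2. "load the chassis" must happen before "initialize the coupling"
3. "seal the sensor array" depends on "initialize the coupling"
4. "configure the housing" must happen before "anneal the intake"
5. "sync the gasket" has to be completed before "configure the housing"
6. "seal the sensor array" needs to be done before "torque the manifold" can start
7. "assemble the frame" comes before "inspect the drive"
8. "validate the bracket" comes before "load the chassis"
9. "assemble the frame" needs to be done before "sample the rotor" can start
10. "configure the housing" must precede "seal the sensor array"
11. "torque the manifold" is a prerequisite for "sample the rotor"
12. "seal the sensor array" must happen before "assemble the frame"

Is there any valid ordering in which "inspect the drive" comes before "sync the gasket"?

The constraints give a chain "sync the gasket" → "configure the housing" → "seal the sensor array" → "assemble the frame" → "inspect the drive", which forces "sync the gasket" before "inspect the drive".
So no valid ordering can have "inspect the drive" before "sync the gasket".

No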